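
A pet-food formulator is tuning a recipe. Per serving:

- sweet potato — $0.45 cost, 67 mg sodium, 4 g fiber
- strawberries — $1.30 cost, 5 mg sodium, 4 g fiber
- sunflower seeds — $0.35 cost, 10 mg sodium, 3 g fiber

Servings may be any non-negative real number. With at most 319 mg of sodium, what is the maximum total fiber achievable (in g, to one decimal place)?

255.2 g

Fiber per mg sodium: strawberries 0.8, sunflower seeds 0.3, sweet potato 0.0597.
With no serving limits, spend the whole sodium allowance on strawberries: 319 mg / 5 mg × 4 g = 255.2 g.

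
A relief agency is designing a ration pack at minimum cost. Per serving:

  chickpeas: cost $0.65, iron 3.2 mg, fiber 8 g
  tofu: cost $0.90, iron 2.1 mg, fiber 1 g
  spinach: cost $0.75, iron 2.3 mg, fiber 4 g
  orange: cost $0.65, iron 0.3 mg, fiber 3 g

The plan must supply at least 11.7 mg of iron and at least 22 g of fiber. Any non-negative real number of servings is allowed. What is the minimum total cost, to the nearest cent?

A basic optimal solution has at most two foods positive. Try each food alone and each pair with both targets met exactly.
chickpeas only: max(11.7/3.2, 22/8) = 3.656 servings → $2.38.
tofu only: max(11.7/2.1, 22/1) = 22 servings → $19.80.
spinach only: max(11.7/2.3, 22/4) = 5.5 servings → $4.12.
orange only: max(11.7/0.3, 22/3) = 39 servings → $25.35.
chickpeas + tofu with both tight: 2.537 servings and 1.706 servings → $3.18.
chickpeas + spinach with both tight: 0.6786 servings and 4.143 servings → $3.55.
chickpeas + orange: intersection lies outside the first quadrant.
tofu + spinach: the both-tight solution has a negative serving — not a feasible corner.
tofu + orange with both tight: 4.75 servings and 5.75 servings → $8.01.
spinach + orange with both tight: 5 servings and 0.6667 servings → $4.18.
The minimum over all feasible corners is $2.38.

$2.38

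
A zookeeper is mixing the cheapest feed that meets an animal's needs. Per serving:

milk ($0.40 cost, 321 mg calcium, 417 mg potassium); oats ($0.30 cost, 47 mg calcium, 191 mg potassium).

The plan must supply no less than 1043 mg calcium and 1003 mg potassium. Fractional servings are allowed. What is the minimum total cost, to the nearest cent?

Minimising a linear cost over {calcium ≥ 1043, potassium ≥ 1003, servings ≥ 0} — the optimum is at a vertex, using one or two foods.
milk only: max(1043/321, 1003/417) = 3.249 servings → $1.30.
oats only: max(1043/47, 1003/191) = 22.19 servings → $6.66.
milk + oats: intersection lies outside the first quadrant.
Cheapest feasible corner: $1.30.

$1.30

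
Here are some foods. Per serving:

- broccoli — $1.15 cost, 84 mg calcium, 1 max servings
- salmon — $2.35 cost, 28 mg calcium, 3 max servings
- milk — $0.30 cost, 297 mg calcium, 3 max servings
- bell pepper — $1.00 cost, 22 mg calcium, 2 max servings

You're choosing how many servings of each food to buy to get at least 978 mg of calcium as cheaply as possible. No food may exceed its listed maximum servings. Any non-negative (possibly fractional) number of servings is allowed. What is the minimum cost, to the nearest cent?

Cost per mg of calcium: milk $0.0010, broccoli $0.0137, bell pepper $0.0455, salmon $0.0839.
Take 3 servings of milk: +891.0 mg calcium for $0.90 (total $0.90, still need 87.0 mg).
Take 1 serving of broccoli: +84.0 mg calcium for $1.15 (total $2.05, still need 3.0 mg).
Take 0.1364 servings of bell pepper: +3.0 mg calcium for $0.14 (total $2.19, still need 0.0 mg).
Greedy by cheapest-per-mg is optimal for a single linear constraint, so the minimum cost is $2.19.

$2.19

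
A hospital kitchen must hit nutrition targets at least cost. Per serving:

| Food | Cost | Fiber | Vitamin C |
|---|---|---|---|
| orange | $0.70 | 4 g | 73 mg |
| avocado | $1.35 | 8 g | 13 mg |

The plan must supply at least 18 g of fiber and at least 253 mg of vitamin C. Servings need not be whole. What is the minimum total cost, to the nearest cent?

$3.12

Compare the cost at each extreme point of the feasible region.
orange only: max(18/4, 253/73) = 4.5 servings → $3.15.
avocado only: max(18/8, 253/13) = 19.46 servings → $26.27.
orange + avocado with both tight: 3.365 servings and 0.5677 servings → $3.12.
So the least-cost plan costs $3.12.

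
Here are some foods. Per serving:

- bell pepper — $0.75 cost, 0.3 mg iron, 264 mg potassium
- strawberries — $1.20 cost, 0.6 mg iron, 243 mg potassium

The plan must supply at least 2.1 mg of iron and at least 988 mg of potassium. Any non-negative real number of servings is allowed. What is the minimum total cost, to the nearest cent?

Minimising a linear cost over {iron ≥ 2.1, potassium ≥ 988, servings ≥ 0} — the optimum is at a vertex, using one or two foods.
bell pepper only: max(2.1/0.3, 988/264) = 7 servings → $5.25.
strawberries only: max(2.1/0.6, 988/243) = 4.066 servings → $4.88.
bell pepper + strawberries with both tight: 0.9649 servings and 3.018 servings → $4.34.
The minimum over all feasible corners is $4.34.

$4.34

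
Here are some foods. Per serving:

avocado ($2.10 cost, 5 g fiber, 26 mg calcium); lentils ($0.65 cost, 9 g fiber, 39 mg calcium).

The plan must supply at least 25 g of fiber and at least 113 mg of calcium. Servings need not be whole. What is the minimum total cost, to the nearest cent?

A basic optimal solution has at most two foods positive. Try each food alone and each pair with both targets met exactly.
avocado only: max(25/5, 113/26) = 5 servings → $10.50.
lentils only: max(25/9, 113/39) = 2.897 servings → $1.88.
avocado + lentils with both tight: 1.077 servings and 2.179 servings → $3.68.
Cheapest feasible corner: $1.88.

$1.88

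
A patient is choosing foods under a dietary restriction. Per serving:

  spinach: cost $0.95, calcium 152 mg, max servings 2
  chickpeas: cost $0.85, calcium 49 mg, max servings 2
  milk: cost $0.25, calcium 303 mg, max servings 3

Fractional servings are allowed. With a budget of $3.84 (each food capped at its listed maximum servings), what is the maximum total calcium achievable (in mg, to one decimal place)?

1281.6 mg

Calcium per dollar: milk 1212, spinach 160, chickpeas 57.65.
Take 3 servings of milk: spends $0.75, +909.0 mg calcium (running total 909.0 mg).
Take 2 servings of spinach: spends $1.90, +304.0 mg calcium (running total 1213.0 mg).
Take 1.4 servings of chickpeas: spends $1.19, +68.6 mg calcium (running total 1281.6 mg).
Filling greedily by calcium-per-dollar is optimal for one linear limit, giving 1281.6 mg.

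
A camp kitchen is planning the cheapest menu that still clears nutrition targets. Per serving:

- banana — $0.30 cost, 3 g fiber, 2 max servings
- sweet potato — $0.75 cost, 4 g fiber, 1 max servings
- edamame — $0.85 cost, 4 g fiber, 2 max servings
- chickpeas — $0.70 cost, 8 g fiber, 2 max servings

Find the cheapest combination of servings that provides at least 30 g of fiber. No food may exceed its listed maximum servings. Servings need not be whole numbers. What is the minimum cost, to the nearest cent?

Cost per g of fiber: chickpeas $0.0875, banana $0.1000, sweet potato $0.1875, edamame $0.2125.
Take 2 servings of chickpeas: +16.0 g fiber for $1.40 (total $1.40, still need 14.0 g).
Take 2 servings of banana: +6.0 g fiber for $0.60 (total $2.00, still need 8.0 g).
Take 1 serving of sweet potato: +4.0 g fiber for $0.75 (total $2.75, still need 4.0 g).
Take 1 serving of edamame: +4.0 g fiber for $0.85 (total $3.60, still need 0.0 g).
Filling from the cheapest source first is optimal under one linear minimum: $3.60.

$3.60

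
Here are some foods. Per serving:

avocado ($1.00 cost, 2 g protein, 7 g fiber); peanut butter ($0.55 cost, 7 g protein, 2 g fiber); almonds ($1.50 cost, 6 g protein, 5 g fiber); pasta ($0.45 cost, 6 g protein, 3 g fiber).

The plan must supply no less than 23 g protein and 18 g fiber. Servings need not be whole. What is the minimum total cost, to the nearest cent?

Check every corner: each single food scaled to meet both minima, and each pair solved so both constraints bind.
avocado only: max(23/2, 18/7) = 11.5 servings → $11.50.
peanut butter only: max(23/7, 18/2) = 9 servings → $4.95.
almonds only: max(23/6, 18/5) = 3.833 servings → $5.75.
pasta only: max(23/6, 18/3) = 6 servings → $2.70.
avocado + peanut butter with both tight: 1.778 servings and 2.778 servings → $3.31.
avocado + almonds: the both-tight solution has a negative serving — not a feasible corner.
avocado + pasta with both tight: 1.083 servings and 3.472 servings → $2.65.
peanut butter + almonds with both tight: 0.3043 servings and 3.478 servings → $5.38.
peanut butter + pasta with both targets exact would need a negative amount; discard.
almonds + pasta with both tight: 3.25 servings and 0.5833 servings → $5.14.
The minimum over all feasible corners is $2.65.

$2.65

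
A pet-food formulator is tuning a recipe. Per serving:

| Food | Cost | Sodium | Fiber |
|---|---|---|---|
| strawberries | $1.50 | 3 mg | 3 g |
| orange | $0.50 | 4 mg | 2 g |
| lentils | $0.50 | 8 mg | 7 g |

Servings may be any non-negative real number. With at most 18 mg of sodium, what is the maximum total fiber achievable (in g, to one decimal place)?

Fiber per mg sodium: strawberries 1, lentils 0.875, orange 0.5.
With no serving limits, spend the whole sodium allowance on strawberries: 18 mg / 3 mg × 3 g = 18.0 g.

18.0 g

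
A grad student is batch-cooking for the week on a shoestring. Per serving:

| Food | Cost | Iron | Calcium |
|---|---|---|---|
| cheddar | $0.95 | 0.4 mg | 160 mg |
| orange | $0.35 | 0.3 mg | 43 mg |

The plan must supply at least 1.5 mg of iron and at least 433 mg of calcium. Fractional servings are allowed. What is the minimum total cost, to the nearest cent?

Minimising a linear cost over {iron ≥ 1.5, calcium ≥ 433, servings ≥ 0} — the optimum is at a vertex, using one or two foods.
cheddar only: max(1.5/0.4, 433/160) = 3.75 servings → $3.56.
orange only: max(1.5/0.3, 433/43) = 10.07 servings → $3.52.
cheddar + orange with both tight: 2.123 servings and 2.169 servings → $2.78.
So the least-cost plan costs $2.78.

$2.78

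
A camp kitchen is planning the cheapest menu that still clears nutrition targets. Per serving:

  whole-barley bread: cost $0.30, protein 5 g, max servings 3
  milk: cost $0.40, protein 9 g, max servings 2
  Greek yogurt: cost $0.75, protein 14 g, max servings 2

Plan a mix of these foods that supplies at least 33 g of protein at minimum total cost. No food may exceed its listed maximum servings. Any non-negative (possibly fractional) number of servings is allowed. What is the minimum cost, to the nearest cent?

Cost per g of protein: milk $0.0444, Greek yogurt $0.0536, whole-barley bread $0.0600.
Take 2 servings of milk: +18.0 g protein for $0.80 (total $0.80, still need 15.0 g).
Take 1.071 servings of Greek yogurt: +15.0 g protein for $0.80 (total $1.60, still need 0.0 g).
Greedy by cheapest-per-g is optimal for a single linear constraint, so the minimum cost is $1.60.

$1.60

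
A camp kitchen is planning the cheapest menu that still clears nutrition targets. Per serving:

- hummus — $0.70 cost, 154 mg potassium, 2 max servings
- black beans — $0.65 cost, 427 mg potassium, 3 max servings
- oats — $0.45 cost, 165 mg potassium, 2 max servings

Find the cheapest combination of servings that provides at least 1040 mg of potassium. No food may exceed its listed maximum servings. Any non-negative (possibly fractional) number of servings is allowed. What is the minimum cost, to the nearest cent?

Cost per mg of potassium: black beans $0.0015, oats $0.0027, hummus $0.0045.
Take 2.436 servings of black beans: +1040.0 mg potassium for $1.58 (total $1.58, still need 0.0 mg).
Greedy by cheapest-per-mg is optimal for a single linear constraint, so the minimum cost is $1.58.

$1.58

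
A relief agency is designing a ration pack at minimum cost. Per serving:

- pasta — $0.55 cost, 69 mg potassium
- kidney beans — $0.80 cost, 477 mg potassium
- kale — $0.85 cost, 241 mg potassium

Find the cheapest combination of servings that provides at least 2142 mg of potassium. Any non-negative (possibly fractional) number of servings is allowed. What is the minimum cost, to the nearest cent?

Cost per mg of potassium: kidney beans $0.0017, kale $0.0035, pasta $0.0080.
With no serving limits, use only kidney beans: 2142 mg / 477 mg = 4.491 servings × $0.80 = $3.59.

$3.59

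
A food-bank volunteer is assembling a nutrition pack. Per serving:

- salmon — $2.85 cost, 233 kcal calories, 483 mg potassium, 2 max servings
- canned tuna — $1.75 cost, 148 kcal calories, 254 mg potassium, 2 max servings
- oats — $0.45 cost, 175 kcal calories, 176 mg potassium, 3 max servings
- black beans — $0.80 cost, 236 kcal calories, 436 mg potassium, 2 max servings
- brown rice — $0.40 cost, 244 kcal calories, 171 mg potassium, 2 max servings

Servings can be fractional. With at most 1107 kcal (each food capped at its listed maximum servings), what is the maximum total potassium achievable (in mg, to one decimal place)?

Potassium per kcal: salmon 2.073, black beans 1.847, canned tuna 1.716, oats 1.006, brown rice 0.7008.
Take 2 servings of salmon: uses 466 kcal, +966.0 mg potassium (running total 966.0 mg).
Take 2 servings of black beans: uses 472 kcal, +872.0 mg potassium (running total 1838.0 mg).
Take 1.142 servings of canned tuna: uses 169 kcal, +290.0 mg potassium (running total 2128.0 mg).
Filling greedily by potassium-per-kcal is optimal for one linear limit, giving 2128.0 mg.

2128.0 mg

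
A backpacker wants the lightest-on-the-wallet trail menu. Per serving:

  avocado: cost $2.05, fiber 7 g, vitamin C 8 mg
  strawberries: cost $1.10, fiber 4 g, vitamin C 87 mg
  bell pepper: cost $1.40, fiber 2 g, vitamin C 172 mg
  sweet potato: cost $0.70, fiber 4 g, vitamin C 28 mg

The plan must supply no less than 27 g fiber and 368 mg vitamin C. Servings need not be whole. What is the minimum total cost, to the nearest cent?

This is a tiny linear program; its minimum lies at a vertex of the feasible set. List the vertices and price them.
avocado only: max(27/7, 368/8) = 46 servings → $94.30.
strawberries only: max(27/4, 368/87) = 6.75 servings → $7.42.
bell pepper only: max(27/2, 368/172) = 13.5 servings → $18.90.
sweet potato only: max(27/4, 368/28) = 13.14 servings → $9.20.
avocado + strawberries with both tight: 1.52 servings and 4.09 servings → $7.61.
avocado + bell pepper with both tight: 3.29 servings and 1.987 servings → $9.52.
avocado + sweet potato: intersection lies outside the first quadrant.
strawberries + bell pepper: the both-tight solution has a negative serving — not a feasible corner.
strawberries + sweet potato with both tight: 3.034 servings and 3.716 servings → $5.94.
bell pepper + sweet potato with both tight: 1.133 servings and 6.184 servings → $5.91.
The minimum over all feasible corners is $5.91.

$5.91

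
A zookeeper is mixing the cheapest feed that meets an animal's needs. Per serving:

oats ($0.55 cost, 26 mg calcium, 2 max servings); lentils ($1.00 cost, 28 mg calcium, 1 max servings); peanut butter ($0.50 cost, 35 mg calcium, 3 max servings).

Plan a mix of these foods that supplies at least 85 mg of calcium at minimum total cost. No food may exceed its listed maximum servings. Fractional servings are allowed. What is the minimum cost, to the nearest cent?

Cost per mg of calcium: peanut butter $0.0143, oats $0.0212, lentils $0.0357.
Take 2.429 servings of peanut butter: +85.0 mg calcium for $1.21 (total $1.21, still need 0.0 mg).
Filling from the cheapest source first is optimal under one linear minimum: $1.21.

$1.21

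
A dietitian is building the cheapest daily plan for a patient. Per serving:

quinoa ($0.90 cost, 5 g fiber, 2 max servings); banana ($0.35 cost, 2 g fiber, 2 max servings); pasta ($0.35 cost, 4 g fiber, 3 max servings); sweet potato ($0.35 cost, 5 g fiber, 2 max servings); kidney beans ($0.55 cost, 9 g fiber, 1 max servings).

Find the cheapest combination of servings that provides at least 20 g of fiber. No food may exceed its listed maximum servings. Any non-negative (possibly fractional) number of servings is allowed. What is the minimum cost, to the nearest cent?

Cost per g of fiber: kidney beans $0.0611, sweet potato $0.0700, pasta $0.0875, banana $0.1750, quinoa $0.1800.
Take 1 serving of kidney beans: +9.0 g fiber for $0.55 (total $0.55, still need 11.0 g).
Take 2 servings of sweet potato: +10.0 g fiber for $0.70 (total $1.25, still need 1.0 g).
Take 0.25 servings of pasta: +1.0 g fiber for $0.09 (total $1.34, still need 0.0 g).
Filling from the cheapest source first is optimal under one linear minimum: $1.34.

$1.34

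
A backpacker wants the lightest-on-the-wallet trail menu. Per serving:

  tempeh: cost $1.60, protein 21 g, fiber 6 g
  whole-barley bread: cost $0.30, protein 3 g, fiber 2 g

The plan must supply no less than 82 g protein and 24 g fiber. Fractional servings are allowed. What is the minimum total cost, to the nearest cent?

tempeh only: max(82/21, 24/6) = 4 servings → $6.40.
whole-barley bread only: max(82/3, 24/2) = 27.33 servings → $8.20.
tempeh + whole-barley bread with both tight: 3.833 servings and 0.5 servings → $6.28.
The minimum over all feasible corners is $6.28.

$6.28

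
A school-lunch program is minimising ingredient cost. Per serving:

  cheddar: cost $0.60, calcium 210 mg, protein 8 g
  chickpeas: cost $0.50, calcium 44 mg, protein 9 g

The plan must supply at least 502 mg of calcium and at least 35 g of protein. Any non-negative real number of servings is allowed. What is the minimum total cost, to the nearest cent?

With two linear requirements the optimum uses one or two foods; enumerate the corners.
cheddar only: max(502/210, 35/8) = 4.375 servings → $2.62.
chickpeas only: max(502/44, 35/9) = 11.41 servings → $5.70.
cheddar + chickpeas with both tight: 1.936 servings and 2.168 servings → $2.25.
So the least-cost plan costs $2.25.

$2.25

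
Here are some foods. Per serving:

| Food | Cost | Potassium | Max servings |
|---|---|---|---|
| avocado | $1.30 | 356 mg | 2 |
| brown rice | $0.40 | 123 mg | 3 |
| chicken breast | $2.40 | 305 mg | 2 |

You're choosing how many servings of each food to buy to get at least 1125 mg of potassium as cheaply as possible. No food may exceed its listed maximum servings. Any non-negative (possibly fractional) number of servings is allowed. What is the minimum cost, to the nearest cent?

Cost per mg of potassium: brown rice $0.0033, avocado $0.0037, chicken breast $0.0079.
Take 3 servings of brown rice: +369.0 mg potassium for $1.20 (total $1.20, still need 756.0 mg).
Take 2 servings of avocado: +712.0 mg potassium for $2.60 (total $3.80, still need 44.0 mg).
Take 0.1443 servings of chicken breast: +44.0 mg potassium for $0.35 (total $4.15, still need 0.0 mg).
Filling from the cheapest source first is optimal under one linear minimum: $4.15.

$4.15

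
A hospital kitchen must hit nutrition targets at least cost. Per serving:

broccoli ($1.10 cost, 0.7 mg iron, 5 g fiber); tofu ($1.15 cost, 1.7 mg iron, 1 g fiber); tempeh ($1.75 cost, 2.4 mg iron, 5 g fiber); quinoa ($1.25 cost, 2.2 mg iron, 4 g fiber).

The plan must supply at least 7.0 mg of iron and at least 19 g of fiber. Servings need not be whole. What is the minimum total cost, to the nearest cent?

$5.16

broccoli only: max(7.0/0.7, 19/5) = 10 servings → $11.00.
tofu only: max(7.0/1.7, 19/1) = 19 servings → $21.85.
tempeh only: max(7.0/2.4, 19/5) = 3.8 servings → $6.65.
quinoa only: max(7.0/2.2, 19/4) = 4.75 servings → $5.94.
broccoli + tofu with both tight: 3.244 servings and 2.782 servings → $6.77.
broccoli + tempeh with both tight: 1.247 servings and 2.553 servings → $5.84.
broccoli + quinoa with both tight: 1.683 servings and 2.646 servings → $5.16.
tofu + tempeh with both targets exact would need a negative amount; discard.
tofu + quinoa: the both-tight solution has a negative serving — not a feasible corner.
tempeh + quinoa: the both-tight solution has a negative serving — not a feasible corner.
Cheapest feasible corner: $5.16.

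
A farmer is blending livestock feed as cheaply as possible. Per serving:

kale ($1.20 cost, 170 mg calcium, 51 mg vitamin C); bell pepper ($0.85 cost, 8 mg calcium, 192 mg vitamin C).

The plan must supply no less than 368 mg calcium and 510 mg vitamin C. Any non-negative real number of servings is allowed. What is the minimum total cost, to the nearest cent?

Compare the cost at each extreme point of the feasible region.
kale only: max(368/170, 510/51) = 10 servings → $12.00.
bell pepper only: max(368/8, 510/192) = 46 servings → $39.10.
kale + bell pepper with both tight: 2.066 servings and 2.108 servings → $4.27.
So the least-cost plan costs $4.27.

$4.27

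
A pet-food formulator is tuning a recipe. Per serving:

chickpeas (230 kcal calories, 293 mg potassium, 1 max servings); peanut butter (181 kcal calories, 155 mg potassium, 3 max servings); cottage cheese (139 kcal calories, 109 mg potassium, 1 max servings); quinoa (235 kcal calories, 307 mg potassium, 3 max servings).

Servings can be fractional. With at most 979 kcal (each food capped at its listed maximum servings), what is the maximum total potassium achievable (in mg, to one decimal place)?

Potassium per kcal: quinoa 1.306, chickpeas 1.274, peanut butter 0.8564, cottage cheese 0.7842.
Take 3 servings of quinoa: uses 705 kcal, +921.0 mg potassium (running total 921.0 mg).
Take 1 serving of chickpeas: uses 230 kcal, +293.0 mg potassium (running total 1214.0 mg).
Take 0.2431 servings of peanut butter: uses 44 kcal, +37.7 mg potassium (running total 1251.7 mg).
Greedy by best ratio exhausts the calories allowance optimally: 1251.7 mg.

1251.7 mg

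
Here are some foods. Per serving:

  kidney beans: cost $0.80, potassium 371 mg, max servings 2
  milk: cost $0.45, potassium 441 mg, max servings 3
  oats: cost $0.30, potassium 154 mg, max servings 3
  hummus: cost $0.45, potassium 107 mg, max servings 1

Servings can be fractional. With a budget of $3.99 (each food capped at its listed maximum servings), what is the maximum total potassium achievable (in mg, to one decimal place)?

2560.3 mg

Potassium per dollar: milk 980, oats 513.3, kidney beans 463.8, hummus 237.8.
Take 3 servings of milk: spends $1.35, +1323.0 mg potassium (running total 1323.0 mg).
Take 3 servings of oats: spends $0.90, +462.0 mg potassium (running total 1785.0 mg).
Take 2 servings of kidney beans: spends $1.60, +742.0 mg potassium (running total 2527.0 mg).
Take 0.3111 servings of hummus: spends $0.14, +33.3 mg potassium (running total 2560.3 mg).
Greedy by best ratio exhausts the cost allowance optimally: 2560.3 mg.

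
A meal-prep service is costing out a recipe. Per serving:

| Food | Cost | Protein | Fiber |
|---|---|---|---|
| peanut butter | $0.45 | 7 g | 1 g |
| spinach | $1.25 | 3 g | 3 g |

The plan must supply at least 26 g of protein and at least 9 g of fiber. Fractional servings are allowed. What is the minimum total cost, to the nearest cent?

$3.84

The cheapest plan sits at a corner of the feasible region — with two constraints it uses at most two foods.
peanut butter only: max(26/7, 9/1) = 9 servings → $4.05.
spinach only: max(26/3, 9/3) = 8.667 servings → $10.83.
peanut butter + spinach with both tight: 2.833 servings and 2.056 servings → $3.84.
The minimum over all feasible corners is $3.84.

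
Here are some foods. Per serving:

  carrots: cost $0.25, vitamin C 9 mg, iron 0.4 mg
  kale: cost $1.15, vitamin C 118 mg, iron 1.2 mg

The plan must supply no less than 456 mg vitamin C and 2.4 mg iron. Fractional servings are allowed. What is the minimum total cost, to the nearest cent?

$4.44

At the optimum either one food covers both requirements or two foods hit both targets exactly; no other combination can be cheaper.
carrots only: max(456/9, 2.4/0.4) = 50.67 servings → $12.67.
kale only: max(456/118, 2.4/1.2) = 3.864 servings → $4.44.
carrots + kale with both targets exact would need a negative amount; discard.
The minimum over all feasible corners is $4.44.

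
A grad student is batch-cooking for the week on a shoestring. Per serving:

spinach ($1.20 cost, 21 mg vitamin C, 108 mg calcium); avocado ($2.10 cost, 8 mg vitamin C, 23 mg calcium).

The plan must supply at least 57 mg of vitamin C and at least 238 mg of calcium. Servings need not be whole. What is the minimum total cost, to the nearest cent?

$3.26

Check every corner: each single food scaled to meet both minima, and each pair solved so both constraints bind.
spinach only: max(57/21, 238/108) = 2.714 servings → $3.26.
avocado only: max(57/8, 238/23) = 10.35 servings → $21.73.
spinach + avocado with both tight: 1.556 servings and 3.039 servings → $8.25.
So the least-cost plan costs $3.26.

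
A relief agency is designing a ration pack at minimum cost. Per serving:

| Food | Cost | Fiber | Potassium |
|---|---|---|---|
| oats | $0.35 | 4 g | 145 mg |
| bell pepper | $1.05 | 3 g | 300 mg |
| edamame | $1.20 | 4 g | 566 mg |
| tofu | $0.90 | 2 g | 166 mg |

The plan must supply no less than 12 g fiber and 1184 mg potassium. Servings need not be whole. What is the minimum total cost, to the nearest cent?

$2.56

Minimising a linear cost over {fiber ≥ 12, potassium ≥ 1184, servings ≥ 0} — the optimum is at a vertex, using one or two foods.
oats only: max(12/4, 1184/145) = 8.166 servings → $2.86.
bell pepper only: max(12/3, 1184/300) = 4 servings → $4.20.
edamame only: max(12/4, 1184/566) = 3 servings → $3.60.
tofu only: max(12/2, 1184/166) = 7.133 servings → $6.42.
oats + bell pepper with both tight: 0.06275 servings and 3.916 servings → $4.13.
oats + edamame with both tight: 1.221 servings and 1.779 servings → $2.56.
oats + tofu with both targets exact would need a negative amount; discard.
bell pepper + edamame: intersection lies outside the first quadrant.
bell pepper + tofu with both tight: 3.686 servings and 0.4706 servings → $4.29.
edamame + tofu with both tight: 0.8034 servings and 4.393 servings → $4.92.
So the least-cost plan costs $2.56.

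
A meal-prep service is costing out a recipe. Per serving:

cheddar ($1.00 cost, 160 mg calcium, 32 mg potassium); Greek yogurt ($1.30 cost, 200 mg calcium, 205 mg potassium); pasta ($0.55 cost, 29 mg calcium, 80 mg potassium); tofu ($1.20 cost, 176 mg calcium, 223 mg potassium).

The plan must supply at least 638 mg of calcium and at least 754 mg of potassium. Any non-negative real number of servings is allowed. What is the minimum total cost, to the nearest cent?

$4.28

Check every corner: each single food scaled to meet both minima, and each pair solved so both constraints bind.
cheddar only: max(638/160, 754/32) = 23.56 servings → $23.56.
Greek yogurt only: max(638/200, 754/205) = 3.678 servings → $4.78.
pasta only: max(638/29, 754/80) = 22 servings → $12.10.
tofu only: max(638/176, 754/223) = 3.625 servings → $4.35.
cheddar + Greek yogurt: intersection lies outside the first quadrant.
cheddar + pasta with both tight: 2.457 servings and 8.442 servings → $7.10.
cheddar + tofu with both tight: 0.3185 servings and 3.335 servings → $4.32.
Greek yogurt + pasta with both tight: 2.901 servings and 1.99 servings → $4.87.
Greek yogurt + tofu with both tight: 1.123 servings and 2.349 servings → $4.28.
pasta + tofu with both targets exact would need a negative amount; discard.
So the least-cost plan costs $4.28.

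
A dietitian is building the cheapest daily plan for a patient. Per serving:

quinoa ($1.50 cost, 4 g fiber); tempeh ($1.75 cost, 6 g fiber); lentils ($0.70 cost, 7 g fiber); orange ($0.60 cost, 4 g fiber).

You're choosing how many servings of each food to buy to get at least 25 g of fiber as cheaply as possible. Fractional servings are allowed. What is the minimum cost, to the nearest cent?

Cost per g of fiber: lentils $0.1000, orange $0.1500, tempeh $0.2917, quinoa $0.3750.
With no serving limits, use only lentils: 25 g / 7 g = 3.571 servings × $0.70 = $2.50.

$2.50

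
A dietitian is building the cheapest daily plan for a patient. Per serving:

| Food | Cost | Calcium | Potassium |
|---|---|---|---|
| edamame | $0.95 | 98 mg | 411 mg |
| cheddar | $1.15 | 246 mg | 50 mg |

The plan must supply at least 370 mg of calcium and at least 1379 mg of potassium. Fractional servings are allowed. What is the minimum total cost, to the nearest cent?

$3.37

With two linear requirements the optimum uses one or two foods; enumerate the corners.
edamame only: max(370/98, 1379/411) = 3.776 servings → $3.59.
cheddar only: max(370/246, 1379/50) = 27.58 servings → $31.72.
edamame + cheddar with both tight: 3.334 servings and 0.176 servings → $3.37.
Cheapest feasible corner: $3.37.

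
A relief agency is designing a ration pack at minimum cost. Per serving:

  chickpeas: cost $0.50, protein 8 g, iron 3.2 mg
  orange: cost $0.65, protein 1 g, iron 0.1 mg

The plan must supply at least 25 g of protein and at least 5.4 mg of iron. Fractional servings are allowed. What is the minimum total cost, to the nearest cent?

$1.56

Check every corner: each single food scaled to meet both minima, and each pair solved so both constraints bind.
chickpeas only: max(25/8, 5.4/3.2) = 3.125 servings → $1.56.
orange only: max(25/1, 5.4/0.1) = 54 servings → $35.10.
chickpeas + orange with both tight: 1.208 servings and 15.33 servings → $10.57.
The minimum over all feasible corners is $1.56.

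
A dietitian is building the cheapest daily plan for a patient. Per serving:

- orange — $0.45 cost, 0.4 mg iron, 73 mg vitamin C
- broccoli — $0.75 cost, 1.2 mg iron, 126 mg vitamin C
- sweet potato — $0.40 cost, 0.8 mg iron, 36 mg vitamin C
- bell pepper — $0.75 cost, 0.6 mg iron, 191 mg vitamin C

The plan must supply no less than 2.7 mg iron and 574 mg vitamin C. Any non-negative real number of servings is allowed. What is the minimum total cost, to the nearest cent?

$2.54

For a min-cost LP with two ≥-constraints, a basic feasible solution has at most two positive variables.
orange only: max(2.7/0.4, 574/73) = 7.863 servings → $3.54.
broccoli only: max(2.7/1.2, 574/126) = 4.556 servings → $3.42.
sweet potato only: max(2.7/0.8, 574/36) = 15.94 servings → $6.38.
bell pepper only: max(2.7/0.6, 574/191) = 4.5 servings → $3.38.
orange + broccoli: intersection lies outside the first quadrant.
orange + sweet potato: the both-tight solution has a negative serving — not a feasible corner.
orange + bell pepper with both tight: 5.255 servings and 0.9969 servings → $3.11.
broccoli + sweet potato: intersection lies outside the first quadrant.
broccoli + bell pepper with both tight: 1.115 servings and 2.27 servings → $2.54.
sweet potato + bell pepper with both tight: 1.306 servings and 2.759 servings → $2.59.
So the least-cost plan costs $2.54.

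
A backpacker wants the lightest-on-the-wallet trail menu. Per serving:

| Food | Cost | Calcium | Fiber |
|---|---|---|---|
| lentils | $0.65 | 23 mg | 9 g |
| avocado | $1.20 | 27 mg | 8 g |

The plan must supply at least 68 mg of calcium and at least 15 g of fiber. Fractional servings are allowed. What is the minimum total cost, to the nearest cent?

$1.92

With two linear requirements the optimum uses one or two foods; enumerate the corners.
lentils only: max(68/23, 15/9) = 2.957 servings → $1.92.
avocado only: max(68/27, 15/8) = 2.519 servings → $3.02.
lentils + avocado with both targets exact would need a negative amount; discard.
So the least-cost plan costs $1.92.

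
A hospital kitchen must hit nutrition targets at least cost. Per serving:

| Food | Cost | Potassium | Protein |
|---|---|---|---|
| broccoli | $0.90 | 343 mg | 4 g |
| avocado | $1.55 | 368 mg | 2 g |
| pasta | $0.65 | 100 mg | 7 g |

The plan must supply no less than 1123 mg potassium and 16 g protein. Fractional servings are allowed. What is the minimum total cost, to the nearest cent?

$3.14

broccoli only: max(1123/343, 16/4) = 4 servings → $3.60.
avocado only: max(1123/368, 16/2) = 8 servings → $12.40.
pasta only: max(1123/100, 16/7) = 11.23 servings → $7.30.
broccoli + avocado with both targets exact would need a negative amount; discard.
broccoli + pasta with both tight: 3.129 servings and 0.4978 servings → $3.14.
avocado + pasta with both tight: 2.635 servings and 1.533 servings → $5.08.
The minimum over all feasible corners is $3.14.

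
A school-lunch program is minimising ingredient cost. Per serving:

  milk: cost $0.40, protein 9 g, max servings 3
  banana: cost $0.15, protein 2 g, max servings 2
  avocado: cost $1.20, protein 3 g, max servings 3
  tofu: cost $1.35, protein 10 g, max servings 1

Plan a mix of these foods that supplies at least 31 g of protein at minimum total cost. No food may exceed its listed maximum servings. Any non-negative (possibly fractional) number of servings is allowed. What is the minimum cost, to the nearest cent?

Cost per g of protein: milk $0.0444, banana $0.0750, tofu $0.1350, avocado $0.4000.
Take 3 servings of milk: +27.0 g protein for $1.20 (total $1.20, still need 4.0 g).
Take 2 servings of banana: +4.0 g protein for $0.30 (total $1.50, still need 0.0 g).
Filling from the cheapest source first is optimal under one linear minimum: $1.50.

$1.50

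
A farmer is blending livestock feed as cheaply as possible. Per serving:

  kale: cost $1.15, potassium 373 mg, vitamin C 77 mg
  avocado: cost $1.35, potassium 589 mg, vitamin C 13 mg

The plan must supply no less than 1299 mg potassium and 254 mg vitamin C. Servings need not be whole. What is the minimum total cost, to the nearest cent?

Two binding constraints pin down two serving amounts, so the optimal mix uses at most two foods. The candidates are each food alone (scaled to the tighter of potassium/vitamin C) and each pair with both constraints tight.
kale only: max(1299/373, 254/77) = 3.483 servings → $4.00.
avocado only: max(1299/589, 254/13) = 19.54 servings → $26.38.
kale + avocado with both tight: 3.277 servings and 0.1304 servings → $3.94.
So the least-cost plan costs $3.94.

$3.94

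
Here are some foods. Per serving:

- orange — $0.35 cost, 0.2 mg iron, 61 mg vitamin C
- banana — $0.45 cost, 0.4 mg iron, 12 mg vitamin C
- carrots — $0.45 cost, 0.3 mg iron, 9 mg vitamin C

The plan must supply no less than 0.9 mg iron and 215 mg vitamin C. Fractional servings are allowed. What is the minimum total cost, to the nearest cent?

$1.44

An LP optimum is at a vertex; with two nutrient constraints at most two foods are used. Check each candidate.
orange only: max(0.9/0.2, 215/61) = 4.5 servings → $1.57.
banana only: max(0.9/0.4, 215/12) = 17.92 servings → $8.06.
carrots only: max(0.9/0.3, 215/9) = 23.89 servings → $10.75.
orange + banana with both tight: 3.418 servings and 0.5409 servings → $1.44.
orange + carrots with both tight: 3.418 servings and 0.7212 servings → $1.52.
banana + carrots (both tight): parallel constraints — no distinct corner.
So the least-cost plan costs $1.44.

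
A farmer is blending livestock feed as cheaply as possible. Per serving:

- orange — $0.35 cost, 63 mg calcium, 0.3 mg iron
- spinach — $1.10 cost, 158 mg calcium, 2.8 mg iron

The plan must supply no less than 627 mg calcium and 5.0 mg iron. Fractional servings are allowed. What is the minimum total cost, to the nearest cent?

Check every corner: each single food scaled to meet both minima, and each pair solved so both constraints bind.
orange only: max(627/63, 5.0/0.3) = 16.67 servings → $5.83.
spinach only: max(627/158, 5.0/2.8) = 3.968 servings → $4.37.
orange + spinach with both tight: 7.485 servings and 0.9837 servings → $3.70.
Cheapest feasible corner: $3.70.

$3.70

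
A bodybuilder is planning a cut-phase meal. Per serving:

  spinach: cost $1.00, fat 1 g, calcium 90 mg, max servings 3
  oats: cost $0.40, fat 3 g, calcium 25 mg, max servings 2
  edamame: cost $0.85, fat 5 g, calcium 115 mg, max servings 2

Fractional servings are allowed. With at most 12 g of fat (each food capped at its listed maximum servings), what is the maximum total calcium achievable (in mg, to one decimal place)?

477.0 mg

Calcium per g fat: spinach 90, edamame 23, oats 8.333.
Take 3 servings of spinach: uses 3 g fat, +270.0 mg calcium (running total 270.0 mg).
Take 1.8 servings of edamame: uses 9 g fat, +207.0 mg calcium (running total 477.0 mg).
Greedy by best ratio exhausts the fat allowance optimally: 477.0 mg.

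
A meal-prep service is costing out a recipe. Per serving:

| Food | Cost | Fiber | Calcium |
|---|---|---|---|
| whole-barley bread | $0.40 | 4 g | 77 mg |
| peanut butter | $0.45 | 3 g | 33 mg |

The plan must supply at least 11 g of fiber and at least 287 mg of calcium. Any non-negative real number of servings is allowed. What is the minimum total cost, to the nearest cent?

Minimising a linear cost over {fiber ≥ 11, calcium ≥ 287, servings ≥ 0} — the optimum is at a vertex, using one or two foods.
whole-barley bread only: max(11/4, 287/77) = 3.727 servings → $1.49.
peanut butter only: max(11/3, 287/33) = 8.697 servings → $3.91.
whole-barley bread + peanut butter with both targets exact would need a negative amount; discard.
The minimum over all feasible corners is $1.49.

$1.49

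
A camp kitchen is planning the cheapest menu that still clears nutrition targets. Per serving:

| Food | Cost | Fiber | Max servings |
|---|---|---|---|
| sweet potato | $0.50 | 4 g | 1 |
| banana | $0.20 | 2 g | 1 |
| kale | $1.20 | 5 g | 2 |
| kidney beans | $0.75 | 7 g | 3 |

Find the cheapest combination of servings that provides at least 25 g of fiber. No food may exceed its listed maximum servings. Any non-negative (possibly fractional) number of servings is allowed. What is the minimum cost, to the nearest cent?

Cost per g of fiber: banana $0.1000, kidney beans $0.1071, sweet potato $0.1250, kale $0.2400.
Take 1 serving of banana: +2.0 g fiber for $0.20 (total $0.20, still need 23.0 g).
Take 3 servings of kidney beans: +21.0 g fiber for $2.25 (total $2.45, still need 2.0 g).
Take 0.5 servings of sweet potato: +2.0 g fiber for $0.25 (total $2.70, still need 0.0 g).
Filling from the cheapest source first is optimal under one linear minimum: $2.70.

$2.70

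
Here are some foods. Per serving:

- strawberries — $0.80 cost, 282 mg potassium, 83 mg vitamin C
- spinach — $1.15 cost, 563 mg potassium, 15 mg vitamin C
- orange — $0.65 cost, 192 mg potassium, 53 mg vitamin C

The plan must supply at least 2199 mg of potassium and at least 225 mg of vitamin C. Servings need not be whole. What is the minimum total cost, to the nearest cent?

$4.99

The cheapest plan sits at a corner of the feasible region — with two constraints it uses at most two foods.
strawberries only: max(2199/282, 225/83) = 7.798 servings → $6.24.
spinach only: max(2199/563, 225/15) = 15 servings → $17.25.
orange only: max(2199/192, 225/53) = 11.45 servings → $7.44.
strawberries + spinach with both tight: 2.205 servings and 2.802 servings → $4.99.
strawberries + orange: the both-tight solution has a negative serving — not a feasible corner.
spinach + orange with both tight: 2.721 servings and 3.475 servings → $5.39.
The minimum over all feasible corners is $4.99.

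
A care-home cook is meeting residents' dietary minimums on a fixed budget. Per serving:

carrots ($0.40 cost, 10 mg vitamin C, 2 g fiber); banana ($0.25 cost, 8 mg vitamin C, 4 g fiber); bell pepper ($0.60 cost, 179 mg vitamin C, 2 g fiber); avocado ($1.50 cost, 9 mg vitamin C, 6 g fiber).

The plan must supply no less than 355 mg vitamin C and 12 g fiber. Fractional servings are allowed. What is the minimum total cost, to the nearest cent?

Compare the cost at each extreme point of the feasible region.
carrots only: max(355/10, 12/2) = 35.5 servings → $14.20.
banana only: max(355/8, 12/4) = 44.38 servings → $11.09.
bell pepper only: max(355/179, 12/2) = 6 servings → $3.60.
avocado only: max(355/9, 12/6) = 39.44 servings → $59.17.
carrots + banana: intersection lies outside the first quadrant.
carrots + bell pepper with both tight: 4.254 servings and 1.746 servings → $2.75.
carrots + avocado with both targets exact would need a negative amount; discard.
banana + bell pepper with both tight: 2.054 servings and 1.891 servings → $1.65.
banana + avocado: the both-tight solution has a negative serving — not a feasible corner.
bell pepper + avocado with both tight: 1.915 servings and 1.362 servings → $3.19.
Cheapest feasible corner: $1.65.

$1.65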